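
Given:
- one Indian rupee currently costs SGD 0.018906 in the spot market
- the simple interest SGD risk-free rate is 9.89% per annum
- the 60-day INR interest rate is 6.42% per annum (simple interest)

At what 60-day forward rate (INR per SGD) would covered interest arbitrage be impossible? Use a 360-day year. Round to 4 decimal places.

T = 60/360 years.
SGD accumulates by 1 + 0.0989×60/360 = 1.01648333.
INR accumulates by 1 + 0.0642×60/360 = 1.010700.
CIP: F = S · (grow SGD)/(grow INR) = 0.018906 × 1.01648333/1.010700 = 0.019014182 SGD per INR.
Quoted the other way: 1/0.019014182 = 52.5923 INR per SGD.

52.5923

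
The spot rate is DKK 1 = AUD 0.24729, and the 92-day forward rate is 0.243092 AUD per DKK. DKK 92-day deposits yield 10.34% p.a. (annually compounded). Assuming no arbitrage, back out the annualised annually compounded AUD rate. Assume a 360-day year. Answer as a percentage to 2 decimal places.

3.19%

T = 92/360 years.
CIP gives F = S · g_AUD/g_DKK, so g_AUD/g_DKK = 0.243092/0.24729 = 0.9830240.
The DKK side grows by (1 + 0.1034)^(92/360) = 1.0254645.
Hence g_AUD = 1.0080562.
r = 1.0080562^(360/92) − 1 = 0.031896 → 3.19%.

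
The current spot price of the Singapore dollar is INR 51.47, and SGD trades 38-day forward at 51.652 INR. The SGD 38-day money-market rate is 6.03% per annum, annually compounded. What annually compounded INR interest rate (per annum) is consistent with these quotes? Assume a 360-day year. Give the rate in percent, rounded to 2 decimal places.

9.64%

T = 38/360 years.
F/S = 51.652/51.47 = 1.0035360 = (growth of INR) / (growth of SGD).
SGD growth factor: (1 + 0.0603)^(38/360) = 1.0061996.
That pins the INR growth at 1.0097575.
r = 1.0097575^(360/38) − 1 = 0.096355 → 9.64%.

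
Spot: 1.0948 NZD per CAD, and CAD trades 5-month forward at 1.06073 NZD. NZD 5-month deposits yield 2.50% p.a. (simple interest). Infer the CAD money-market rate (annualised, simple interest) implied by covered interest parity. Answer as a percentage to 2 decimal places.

T = 5/12 years.
CIP gives F = S · g_NZD/g_CAD, so g_NZD/g_CAD = 1.06073/1.0948 = 0.9688802.
The NZD side grows by 1 + 0.0250×5/12 = 1.0104167.
Hence g_CAD = 1.0428706.
(1.0428706 − 1)/T = 0.102889, i.e. 10.29%.

10.29%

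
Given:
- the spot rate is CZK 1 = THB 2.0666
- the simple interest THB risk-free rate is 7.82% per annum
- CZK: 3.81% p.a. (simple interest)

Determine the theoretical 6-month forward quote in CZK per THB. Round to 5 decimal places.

0.47455

T = 6/12 years.
THB growth factor: 1 + 0.0782×6/12 = 1.039100.
CZK growth factor: 1 + 0.0381×6/12 = 1.019050.
CIP: F = S · (grow THB)/(grow CZK) = 2.0666 × 1.039100/1.019050 = 2.107261 THB per CZK.
Invert for CZK per THB: 1 / 2.107261 = 0.47455.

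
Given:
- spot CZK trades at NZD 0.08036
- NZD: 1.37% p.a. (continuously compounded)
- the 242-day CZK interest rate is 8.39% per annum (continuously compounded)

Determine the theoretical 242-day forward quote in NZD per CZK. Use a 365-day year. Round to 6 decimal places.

0.076705

T = 242/365 years.
NZD accumulates by e^(0.0137×242/365) = 1.0091247.
CZK growth factor: e^(0.0839×242/365) = 1.0572031.
Forward (NZD per CZK) = 0.08036 × 1.0091247 / 1.0572031 = 0.07670547.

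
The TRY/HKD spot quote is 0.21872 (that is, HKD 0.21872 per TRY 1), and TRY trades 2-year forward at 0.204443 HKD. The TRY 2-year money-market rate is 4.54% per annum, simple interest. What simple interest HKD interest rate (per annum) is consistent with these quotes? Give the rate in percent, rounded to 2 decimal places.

0.98%

T = 2 years.
F/S = 0.204443/0.21872 = 0.9347248 = (growth of HKD) / (growth of TRY).
TRY growth factor: 1 + 0.0454×2 = 1.090800.
That pins the HKD growth at 1.0195978.
(1.0195978 − 1)/T = 0.009799, i.e. 0.98%.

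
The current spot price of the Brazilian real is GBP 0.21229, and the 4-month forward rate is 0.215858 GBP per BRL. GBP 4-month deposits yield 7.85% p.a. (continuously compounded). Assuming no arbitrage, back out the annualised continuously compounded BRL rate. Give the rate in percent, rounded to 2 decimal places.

2.85%

T = 4/12 years.
CIP gives F = S · g_GBP/g_BRL, so g_GBP/g_BRL = 0.215858/0.21229 = 1.0168072.
GBP growth factor: e^(0.0785×4/12) = 1.026512.
So the BRL growth factor = 1.0095444.
Take logs: ln 1.0095444 / (4/12) = 0.028497, so 2.85%.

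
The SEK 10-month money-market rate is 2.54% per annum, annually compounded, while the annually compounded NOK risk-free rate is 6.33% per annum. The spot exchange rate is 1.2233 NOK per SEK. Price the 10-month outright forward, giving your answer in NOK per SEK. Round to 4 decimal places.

1.2609

T = 10/12 years.
Growth of 1 NOK over T: (1 + 0.0633)^(10/12) = 1.0524784.
Growth of 1 SEK over T: (1 + 0.0254)^(10/12) = 1.0211223.
Forward (NOK per SEK) = 1.2233 × 1.0524784 / 1.0211223 = 1.260864.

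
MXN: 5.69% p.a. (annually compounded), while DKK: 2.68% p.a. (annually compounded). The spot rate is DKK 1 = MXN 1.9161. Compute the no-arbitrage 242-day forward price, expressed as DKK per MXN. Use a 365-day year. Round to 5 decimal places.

0.51199

T = 242/365 years.
MXN accumulates by (1 + 0.0569)^(242/365) = 1.0373727.
DKK accumulates by (1 + 0.0268)^(242/365) = 1.0176895.
Forward (MXN per DKK) = 1.9161 × 1.0373727 / 1.0176895 = 1.953159.
Quoted the other way: 1/1.953159 = 0.51199 DKK per MXN.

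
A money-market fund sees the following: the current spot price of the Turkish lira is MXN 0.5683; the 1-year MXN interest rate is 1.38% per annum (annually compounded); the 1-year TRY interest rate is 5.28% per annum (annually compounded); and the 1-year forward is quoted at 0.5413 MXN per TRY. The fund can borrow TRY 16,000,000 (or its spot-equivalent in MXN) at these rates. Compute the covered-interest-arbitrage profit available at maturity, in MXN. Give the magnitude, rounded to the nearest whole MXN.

MXN 100,190

T = 1 year.
Invest the TRY and cover forward: 16,000,000 × 1.052800 × 0.5413 = MXN 9,118,090.24.
Convert at spot and invest in MXN: 16,000,000 × 0.5683 × 1.013800 = MXN 9,218,280.64.
The quoted forward undervalues TRY, so borrow TRY, convert to MXN at spot, deposit the MXN at 1.38%, and buy TRY forward at 0.5413 to cover the loan.
Arbitrage profit = |9,118,090.24 − 9,218,280.64| = MXN 100,190.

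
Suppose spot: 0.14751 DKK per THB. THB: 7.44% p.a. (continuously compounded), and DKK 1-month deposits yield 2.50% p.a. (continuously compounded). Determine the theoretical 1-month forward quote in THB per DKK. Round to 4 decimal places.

T = 1/12 years.
DKK accumulates by e^(0.0250×1/12) = 1.0020855.
Growth of 1 THB over T: e^(0.0744×1/12) = 1.0062193.
Forward (DKK per THB) = 0.14751 × 1.0020855 / 1.0062193 = 0.1469040.
Quoted the other way: 1/0.1469040 = 6.8072 THB per DKK.

6.8072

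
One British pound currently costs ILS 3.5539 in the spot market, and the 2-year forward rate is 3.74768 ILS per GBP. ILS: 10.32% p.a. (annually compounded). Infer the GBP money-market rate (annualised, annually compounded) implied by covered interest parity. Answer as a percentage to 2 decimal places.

7.43%

T = 2 years.
By CIP, F/S equals the ILS-to-GBP growth ratio: 3.74768/3.5539 = 1.0545260.
ILS growth factor: (1 + 0.1032)^2 = 1.2170502.
Hence g_GBP = 1.1541206.
r = 1.1541206^(1/2) − 1 = 0.074300 → 7.43%.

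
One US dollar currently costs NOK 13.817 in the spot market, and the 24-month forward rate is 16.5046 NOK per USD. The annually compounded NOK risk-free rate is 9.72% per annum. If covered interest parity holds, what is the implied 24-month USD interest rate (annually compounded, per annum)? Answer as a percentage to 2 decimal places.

0.39%

T = 2 years.
By CIP, F/S equals the NOK-to-USD growth ratio: 16.5046/13.817 = 1.1945140.
The NOK side grows by (1 + 0.0972)^2 = 1.2038478.
So the USD growth factor = 1.0078139.
Annualise: 1.0078139^(1/2) − 1 = 0.003899 = 0.39%.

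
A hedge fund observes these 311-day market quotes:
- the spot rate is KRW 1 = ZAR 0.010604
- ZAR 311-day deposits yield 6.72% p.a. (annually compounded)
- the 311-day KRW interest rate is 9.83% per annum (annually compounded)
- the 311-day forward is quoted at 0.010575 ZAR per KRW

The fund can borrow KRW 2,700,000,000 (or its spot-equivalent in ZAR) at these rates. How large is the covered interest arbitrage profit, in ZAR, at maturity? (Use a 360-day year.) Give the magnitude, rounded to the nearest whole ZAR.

ZAR 676,041

T = 311/360 years.
Invest the KRW and cover forward: 2,700,000,000 × 1.0843722754 × 0.010575 = ZAR 30,961,539.39.
Convert at spot and invest in ZAR: 2,700,000,000 × 0.010604 × 1.05779436 = ZAR 30,285,498.76.
The quoted forward overvalues KRW, so borrow ZAR, buy KRW at spot, deposit the KRW at 9.83%, and sell the proceeds forward at 0.010575.
The gap between the two covered legs is ZAR 676,041.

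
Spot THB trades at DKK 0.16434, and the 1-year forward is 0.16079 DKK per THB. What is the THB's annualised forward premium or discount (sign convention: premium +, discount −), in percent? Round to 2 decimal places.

-2.16%

T = 1 year.
(F − S)/S = (0.16079 − 0.16434)/0.16434 = -0.0216016.
×(1/T) gives -2.16% p.a.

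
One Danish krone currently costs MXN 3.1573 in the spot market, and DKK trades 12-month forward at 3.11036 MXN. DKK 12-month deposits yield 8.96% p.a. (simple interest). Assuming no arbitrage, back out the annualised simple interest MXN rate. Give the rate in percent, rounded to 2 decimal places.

T = 1 year.
F/S = 3.11036/3.1573 = 0.9851329 = (growth of MXN) / (growth of DKK).
DKK growth factor: 1 + 0.0896×1 = 1.089600.
So the MXN growth factor = 1.0734008.
r = (1.0734008 − 1)/1 = 0.073401 → 7.34%.

7.34%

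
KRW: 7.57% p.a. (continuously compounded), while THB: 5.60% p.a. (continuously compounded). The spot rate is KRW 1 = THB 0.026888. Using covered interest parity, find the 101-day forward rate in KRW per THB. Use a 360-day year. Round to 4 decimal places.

37.3974

T = 101/360 years.
THB accumulates by e^(0.0560×101/360) = 1.01583518.
KRW growth factor: e^(0.0757×101/360) = 1.02146519.
CIP: F = S · (grow THB)/(grow KRW) = 0.026888 × 1.01583518/1.02146519 = 0.026739801 THB per KRW.
Invert for KRW per THB: 1 / 0.026739801 = 37.3974.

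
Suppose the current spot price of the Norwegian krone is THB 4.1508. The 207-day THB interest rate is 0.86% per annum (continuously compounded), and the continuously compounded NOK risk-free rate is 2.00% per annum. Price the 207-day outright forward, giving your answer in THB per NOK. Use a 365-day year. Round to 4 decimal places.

T = 207/365 years.
THB growth factor: e^(0.0086×207/365) = 1.0048892.
NOK growth factor: e^(0.0200×207/365) = 1.011407.
CIP: F = S · (grow THB)/(grow NOK) = 4.1508 × 1.0048892/1.011407 = 4.124051 THB per NOK.

4.1241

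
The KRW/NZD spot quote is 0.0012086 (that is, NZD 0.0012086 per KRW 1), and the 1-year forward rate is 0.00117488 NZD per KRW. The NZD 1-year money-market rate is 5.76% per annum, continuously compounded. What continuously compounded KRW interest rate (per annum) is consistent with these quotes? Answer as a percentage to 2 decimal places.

8.59%

T = 1 year.
F/S = 0.00117488/0.0012086 = 0.9721000 = (growth of NZD) / (growth of KRW).
NZD growth factor: e^(0.0576×1) = 1.0592912.
So the KRW growth factor = 1.0896937.
r = ln(1.0896937)/1 = 0.085897 → 8.59%.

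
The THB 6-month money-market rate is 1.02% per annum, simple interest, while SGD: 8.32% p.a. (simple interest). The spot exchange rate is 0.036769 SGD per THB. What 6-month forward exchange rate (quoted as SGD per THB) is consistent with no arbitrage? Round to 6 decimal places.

T = 6/12 years.
SGD growth factor: 1 + 0.0832×6/12 = 1.041600.
THB accumulates by 1 + 0.0102×6/12 = 1.005100.
So F = 0.036769 × 1.041600 / 1.005100 = 0.03810426 (SGD/THB).

0.038104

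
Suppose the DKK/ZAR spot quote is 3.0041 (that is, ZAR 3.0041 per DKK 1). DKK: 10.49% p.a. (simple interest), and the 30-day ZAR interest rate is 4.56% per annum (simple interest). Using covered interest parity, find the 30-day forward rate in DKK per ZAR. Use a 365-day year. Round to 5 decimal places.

0.33449

T = 30/365 years.
ZAR accumulates by 1 + 0.0456×30/365 = 1.0037479.
DKK growth factor: 1 + 0.1049×30/365 = 1.0086219.
So F = 3.0041 × 1.0037479 / 1.0086219 = 2.989583 (ZAR/DKK).
Invert for DKK per ZAR: 1 / 2.989583 = 0.33449.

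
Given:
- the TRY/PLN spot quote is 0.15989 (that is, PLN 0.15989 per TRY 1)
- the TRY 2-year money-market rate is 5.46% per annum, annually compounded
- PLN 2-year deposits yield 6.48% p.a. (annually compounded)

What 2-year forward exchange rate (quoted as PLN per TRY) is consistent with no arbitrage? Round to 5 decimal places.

0.16300

T = 2 years.
PLN growth factor: (1 + 0.0648)^2 = 1.133799.
Growth of 1 TRY over T: (1 + 0.0546)^2 = 1.1121812.
CIP: F = S · (grow PLN)/(grow TRY) = 0.15989 × 1.133799/1.1121812 = 0.1629978 PLN per TRY.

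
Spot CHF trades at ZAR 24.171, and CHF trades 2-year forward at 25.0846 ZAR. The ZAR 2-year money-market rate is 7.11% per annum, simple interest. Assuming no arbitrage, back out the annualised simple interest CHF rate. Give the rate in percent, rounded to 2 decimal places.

5.03%

T = 2 years.
By CIP, F/S equals the ZAR-to-CHF growth ratio: 25.0846/24.171 = 1.0377974.
ZAR growth factor: 1 + 0.0711×2 = 1.142200.
So the CHF growth factor = 1.1006002.
(1.1006002 − 1)/T = 0.050300, i.e. 5.03%.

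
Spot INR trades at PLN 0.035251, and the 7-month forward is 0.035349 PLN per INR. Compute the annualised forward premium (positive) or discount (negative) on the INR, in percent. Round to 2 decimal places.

+0.48%

T = 7/12 years.
(F − S)/S = (0.035349 − 0.035251)/0.035251 = 0.0027801.
×(1/T) gives 0.48% p.a.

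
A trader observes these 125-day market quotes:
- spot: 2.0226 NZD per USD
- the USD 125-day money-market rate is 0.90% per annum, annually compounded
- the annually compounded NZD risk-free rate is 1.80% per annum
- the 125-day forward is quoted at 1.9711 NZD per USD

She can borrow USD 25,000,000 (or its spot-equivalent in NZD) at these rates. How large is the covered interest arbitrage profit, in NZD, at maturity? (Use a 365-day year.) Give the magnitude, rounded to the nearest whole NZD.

T = 125/365 years.
Route A — deposit USD, sell forward: 25,000,000 × 1.003073117 × 1.9711 = NZD 49,428,935.52.
Route B — convert at spot, deposit NZD: 25,000,000 × 2.0226 × 1.0061282624 = NZD 50,874,875.59.
The quoted forward undervalues USD, so borrow USD, convert to NZD at spot, deposit the NZD at 1.80%, and buy USD forward at 1.9711 to cover the loan.
Profit = 50,874,875.59 − 49,428,935.52 = NZD 1,445,940.

NZD 1,445,940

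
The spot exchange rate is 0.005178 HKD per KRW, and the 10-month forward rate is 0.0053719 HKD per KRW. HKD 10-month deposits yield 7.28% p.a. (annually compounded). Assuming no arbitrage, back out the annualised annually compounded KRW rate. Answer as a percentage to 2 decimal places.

T = 10/12 years.
By CIP, F/S equals the HKD-to-KRW growth ratio: 0.0053719/0.005178 = 1.0374469.
The HKD side grows by (1 + 0.0728)^(10/12) = 1.0603086.
Hence g_KRW = 1.0220365.
r = 1.0220365^(12/10) − 1 = 0.026502 → 2.65%.

2.65%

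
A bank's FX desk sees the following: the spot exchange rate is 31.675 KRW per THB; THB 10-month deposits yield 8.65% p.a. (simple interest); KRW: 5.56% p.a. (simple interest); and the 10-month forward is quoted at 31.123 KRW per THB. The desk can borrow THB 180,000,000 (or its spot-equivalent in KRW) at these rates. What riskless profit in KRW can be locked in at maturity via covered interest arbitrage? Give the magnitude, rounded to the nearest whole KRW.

T = 10/12 years.
Route A — deposit THB, sell forward: 180,000,000 × 1.072083333333 × 31.123 = KRW 6,005,960,925.00.
Route B — convert at spot, deposit KRW: 180,000,000 × 31.675 × 1.046333333333 = KRW 5,965,669,500.00.
The quoted forward overvalues THB, so borrow KRW, buy THB at spot, deposit the THB at 8.65%, and sell the proceeds forward at 31.123.
The gap between the two covered legs is KRW 40,291,425.

KRW 40,291,425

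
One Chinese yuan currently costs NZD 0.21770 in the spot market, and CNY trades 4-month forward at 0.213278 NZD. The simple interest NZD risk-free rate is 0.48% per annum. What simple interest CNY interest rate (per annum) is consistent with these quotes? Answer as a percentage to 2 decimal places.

6.71%

T = 4/12 years.
F/S = 0.213278/0.2177 = 0.9796876 = (growth of NZD) / (growth of CNY).
NZD growth factor: 1 + 0.0048×4/12 = 1.001600.
So the CNY growth factor = 1.0223667.
r = (1.0223667 − 1)/(4/12) = 0.067100 → 6.71%.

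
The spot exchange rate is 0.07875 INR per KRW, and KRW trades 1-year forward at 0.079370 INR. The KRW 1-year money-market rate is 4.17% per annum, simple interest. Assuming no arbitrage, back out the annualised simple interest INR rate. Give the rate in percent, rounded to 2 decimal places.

T = 1 year.
F/S = 0.07937/0.07875 = 1.0078730 = (growth of INR) / (growth of KRW).
The KRW side grows by 1 + 0.0417×1 = 1.041700.
That pins the INR growth at 1.0499013.
(1.0499013 − 1)/T = 0.049901, i.e. 4.99%.

4.99%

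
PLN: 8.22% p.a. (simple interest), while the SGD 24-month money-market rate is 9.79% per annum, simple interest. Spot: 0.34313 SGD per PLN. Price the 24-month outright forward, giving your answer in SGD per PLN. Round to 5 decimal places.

T = 2 years.
Growth of 1 SGD over T: 1 + 0.0979×2 = 1.195800.
PLN growth factor: 1 + 0.0822×2 = 1.164400.
CIP: F = S · (grow SGD)/(grow PLN) = 0.34313 × 1.195800/1.164400 = 0.3523831 SGD per PLN.

0.35238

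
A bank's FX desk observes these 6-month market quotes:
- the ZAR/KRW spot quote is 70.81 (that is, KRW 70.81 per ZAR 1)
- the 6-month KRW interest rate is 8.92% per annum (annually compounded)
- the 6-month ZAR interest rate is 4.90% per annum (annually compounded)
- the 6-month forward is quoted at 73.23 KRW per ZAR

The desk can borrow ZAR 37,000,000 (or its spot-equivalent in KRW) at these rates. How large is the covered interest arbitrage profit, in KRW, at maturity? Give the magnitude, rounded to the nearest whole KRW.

T = 6/12 years.
Route A — deposit ZAR, sell forward: 37,000,000 × 1.024207010326 × 73.23 = KRW 2,775,099,136.55.
Route B — convert at spot, deposit KRW: 37,000,000 × 70.81 × 1.043647450052 = KRW 2,734,325,009.71.
The quoted forward overvalues ZAR, so borrow KRW, buy ZAR at spot, deposit the ZAR at 4.90%, and sell the proceeds forward at 73.23.
The gap between the two covered legs is KRW 40,774,127.

KRW 40,774,127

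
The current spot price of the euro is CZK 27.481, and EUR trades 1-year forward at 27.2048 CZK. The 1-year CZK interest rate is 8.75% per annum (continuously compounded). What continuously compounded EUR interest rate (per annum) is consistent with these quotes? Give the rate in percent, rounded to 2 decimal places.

T = 1 year.
F/S = 27.2048/27.481 = 0.9899494 = (growth of CZK) / (growth of EUR).
CZK growth factor: e^(0.0875×1) = 1.0914423.
Hence g_EUR = 1.1025233.
Take logs: ln 1.1025233 / 1 = 0.097601, so 9.76%.

9.76%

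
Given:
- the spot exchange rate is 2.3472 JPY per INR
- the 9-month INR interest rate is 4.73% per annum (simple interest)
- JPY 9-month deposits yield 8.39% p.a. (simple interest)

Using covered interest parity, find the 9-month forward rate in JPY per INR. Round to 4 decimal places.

2.4094

T = 9/12 years.
Growth of 1 JPY over T: 1 + 0.0839×9/12 = 1.062925.
INR growth factor: 1 + 0.0473×9/12 = 1.035475.
So F = 2.3472 × 1.062925 / 1.035475 = 2.409423 (JPY/INR).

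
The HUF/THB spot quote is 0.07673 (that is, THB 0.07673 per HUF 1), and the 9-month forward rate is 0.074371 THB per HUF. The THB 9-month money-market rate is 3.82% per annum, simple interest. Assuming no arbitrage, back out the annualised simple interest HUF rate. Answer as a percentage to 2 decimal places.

8.17%

T = 9/12 years.
CIP gives F = S · g_THB/g_HUF, so g_THB/g_HUF = 0.074371/0.07673 = 0.9692558.
THB growth factor: 1 + 0.0382×9/12 = 1.028650.
Hence g_HUF = 1.0612781.
r = (1.0612781 − 1)/(9/12) = 0.081704 → 8.17%.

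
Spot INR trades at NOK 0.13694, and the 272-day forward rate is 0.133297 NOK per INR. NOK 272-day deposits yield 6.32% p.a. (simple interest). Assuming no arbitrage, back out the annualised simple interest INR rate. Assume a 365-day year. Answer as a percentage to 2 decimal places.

10.16%

T = 272/365 years.
By CIP, F/S equals the NOK-to-INR growth ratio: 0.133297/0.13694 = 0.9733971.
NOK growth factor: 1 + 0.0632×272/365 = 1.047097.
Hence g_INR = 1.0757141.
r = (1.0757141 − 1)/(272/365) = 0.101602 → 10.16%.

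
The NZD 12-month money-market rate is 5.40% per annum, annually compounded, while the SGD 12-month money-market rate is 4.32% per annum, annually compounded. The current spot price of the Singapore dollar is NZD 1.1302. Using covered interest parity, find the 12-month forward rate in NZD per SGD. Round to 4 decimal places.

1.1419

T = 1 year.
Growth of 1 NZD over T: (1 + 0.0540)^1 = 1.054000.
Growth of 1 SGD over T: (1 + 0.0432)^1 = 1.043200.
CIP: F = S · (grow NZD)/(grow SGD) = 1.1302 × 1.054000/1.043200 = 1.141901 NZD per SGD.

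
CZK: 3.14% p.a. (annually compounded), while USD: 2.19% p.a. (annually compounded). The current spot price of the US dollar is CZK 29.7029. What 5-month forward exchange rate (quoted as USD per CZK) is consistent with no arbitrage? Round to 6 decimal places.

T = 5/12 years.
CZK growth factor: (1 + 0.0314)^(5/12) = 1.0129655.
USD growth factor: (1 + 0.0219)^(5/12) = 1.0090674.
Forward (CZK per USD) = 29.7029 × 1.0129655 / 1.0090674 = 29.81764.
Invert for USD per CZK: 1 / 29.81764 = 0.033537.

0.033537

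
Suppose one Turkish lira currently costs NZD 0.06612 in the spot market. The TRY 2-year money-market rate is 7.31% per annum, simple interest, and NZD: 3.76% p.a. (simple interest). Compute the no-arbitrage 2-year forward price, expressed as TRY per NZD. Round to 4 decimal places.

T = 2 years.
NZD accumulates by 1 + 0.0376×2 = 1.075200.
TRY growth factor: 1 + 0.0731×2 = 1.146200.
So F = 0.06612 × 1.075200 / 1.146200 = 0.062024275 (NZD/TRY).
Quoted the other way: 1/0.062024275 = 16.1227 TRY per NZD.

16.1227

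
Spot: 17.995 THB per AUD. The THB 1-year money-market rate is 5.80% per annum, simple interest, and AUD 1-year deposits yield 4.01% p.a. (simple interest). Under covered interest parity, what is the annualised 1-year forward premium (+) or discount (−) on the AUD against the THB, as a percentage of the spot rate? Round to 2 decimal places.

T = 1 year.
F = S · g_THB/g_AUD = 17.995 × 1.058000/1.040100 = 18.304692.
(F − S)/S ÷ T = (18.304692 − 17.995)/17.995/1 = 0.017210 → 1.72%.

+1.72%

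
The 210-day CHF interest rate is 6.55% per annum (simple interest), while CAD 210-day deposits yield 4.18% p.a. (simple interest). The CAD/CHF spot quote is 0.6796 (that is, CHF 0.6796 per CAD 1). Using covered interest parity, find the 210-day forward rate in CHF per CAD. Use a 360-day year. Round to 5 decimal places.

0.68877

T = 210/360 years.
CHF accumulates by 1 + 0.0655×210/360 = 1.0382083.
CAD growth factor: 1 + 0.0418×210/360 = 1.0243833.
CIP: F = S · (grow CHF)/(grow CAD) = 0.6796 × 1.0382083/1.0243833 = 0.6887718 CHF per CAD.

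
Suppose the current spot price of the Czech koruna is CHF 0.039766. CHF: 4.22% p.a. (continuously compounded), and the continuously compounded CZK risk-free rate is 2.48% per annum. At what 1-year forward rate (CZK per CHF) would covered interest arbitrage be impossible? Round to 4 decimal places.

24.7133

T = 1 year.
Growth of 1 CHF over T: e^(0.0422×1) = 1.04310308.
Growth of 1 CZK over T: e^(0.0248×1) = 1.02511008.
CIP: F = S · (grow CHF)/(grow CZK) = 0.039766 × 1.04310308/1.02511008 = 0.040463983 CHF per CZK.
Quoted the other way: 1/0.040463983 = 24.7133 CZK per CHF.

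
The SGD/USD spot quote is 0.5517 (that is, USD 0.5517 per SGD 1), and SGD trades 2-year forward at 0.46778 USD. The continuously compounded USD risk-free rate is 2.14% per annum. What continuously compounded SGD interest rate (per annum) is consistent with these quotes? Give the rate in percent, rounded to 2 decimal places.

10.39%

T = 2 years.
By CIP, F/S equals the USD-to-SGD growth ratio: 0.46778/0.5517 = 0.8478883.
The USD side grows by e^(0.0214×2) = 1.0437291.
Hence g_SGD = 1.2309748.
r = ln(1.2309748)/2 = 0.103903 → 10.39%.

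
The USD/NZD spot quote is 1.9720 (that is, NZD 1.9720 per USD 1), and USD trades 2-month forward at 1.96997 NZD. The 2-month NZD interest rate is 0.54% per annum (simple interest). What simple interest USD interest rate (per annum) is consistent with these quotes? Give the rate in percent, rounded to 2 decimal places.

1.16%

T = 2/12 years.
CIP gives F = S · g_NZD/g_USD, so g_NZD/g_USD = 1.96997/1.972 = 0.9989706.
NZD growth factor: 1 + 0.0054×2/12 = 1.000900.
So the USD growth factor = 1.0019314.
(1.0019314 − 1)/T = 0.011588, i.e. 1.16%.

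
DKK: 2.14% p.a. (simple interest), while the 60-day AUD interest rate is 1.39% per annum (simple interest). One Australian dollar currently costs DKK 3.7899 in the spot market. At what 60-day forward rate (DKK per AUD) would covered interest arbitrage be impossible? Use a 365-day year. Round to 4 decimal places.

3.7946

T = 60/365 years.
DKK accumulates by 1 + 0.0214×60/365 = 1.0035178.
AUD growth factor: 1 + 0.0139×60/365 = 1.0022849.
CIP: F = S · (grow DKK)/(grow AUD) = 3.7899 × 1.0035178/1.0022849 = 3.794562 DKK per AUD.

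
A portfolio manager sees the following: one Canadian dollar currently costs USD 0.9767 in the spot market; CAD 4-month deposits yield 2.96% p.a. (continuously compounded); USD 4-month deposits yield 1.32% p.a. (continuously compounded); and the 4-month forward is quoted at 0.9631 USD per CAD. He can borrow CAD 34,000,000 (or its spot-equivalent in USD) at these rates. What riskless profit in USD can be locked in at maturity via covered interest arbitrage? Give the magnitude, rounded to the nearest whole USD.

T = 4/12 years.
Invest the CAD and cover forward: 34,000,000 × 1.0099155027 × 0.9631 = USD 33,070,087.10.
Convert at spot and invest in USD: 34,000,000 × 0.9767 × 1.0044096942 = USD 33,354,236.24.
The quoted forward undervalues CAD, so borrow CAD, convert to USD at spot, deposit the USD at 1.32%, and buy CAD forward at 0.9631 to cover the loan.
The gap between the two covered legs is USD 284,149.

USD 284,149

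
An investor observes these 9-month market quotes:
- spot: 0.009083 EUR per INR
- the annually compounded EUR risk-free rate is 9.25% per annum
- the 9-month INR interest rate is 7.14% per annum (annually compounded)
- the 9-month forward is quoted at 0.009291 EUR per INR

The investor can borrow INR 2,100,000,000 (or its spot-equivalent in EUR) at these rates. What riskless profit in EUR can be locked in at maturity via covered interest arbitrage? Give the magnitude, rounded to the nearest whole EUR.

EUR 164,021

T = 9/12 years.
Route A — deposit INR, sell forward: 2,100,000,000 × 1.053085739 × 0.009291 = EUR 20,546,861.16.
Route B — convert at spot, deposit EUR: 2,100,000,000 × 0.009083 × 1.0686022499 = EUR 20,382,839.90.
The quoted forward overvalues INR, so borrow EUR, buy INR at spot, deposit the INR at 7.14%, and sell the proceeds forward at 0.009291.
Profit = 20,546,861.16 − 20,382,839.90 = EUR 164,021.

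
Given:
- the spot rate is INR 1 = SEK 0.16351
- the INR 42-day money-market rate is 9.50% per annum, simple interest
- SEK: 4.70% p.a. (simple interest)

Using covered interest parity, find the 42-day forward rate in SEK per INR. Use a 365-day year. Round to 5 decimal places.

T = 42/365 years.
SEK growth factor: 1 + 0.0470×42/365 = 1.0054082.
INR accumulates by 1 + 0.0950×42/365 = 1.0109315.
So F = 0.16351 × 1.0054082 / 1.0109315 = 0.1626167 (SEK/INR).

0.16262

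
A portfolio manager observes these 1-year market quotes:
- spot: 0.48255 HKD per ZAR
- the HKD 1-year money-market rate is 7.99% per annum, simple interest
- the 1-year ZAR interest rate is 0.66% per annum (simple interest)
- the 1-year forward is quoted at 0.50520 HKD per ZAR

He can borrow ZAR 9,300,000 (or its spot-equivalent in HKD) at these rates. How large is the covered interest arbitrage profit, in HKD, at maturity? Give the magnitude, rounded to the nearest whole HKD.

HKD 116,914

T = 1 year.
Route A — deposit ZAR, sell forward: 9,300,000 × 1.006600 × 0.50520 = HKD 4,729,369.18.
Route B — convert at spot, deposit HKD: 9,300,000 × 0.48255 × 1.079900 = HKD 4,846,283.43.
The quoted forward undervalues ZAR, so borrow ZAR, convert to HKD at spot, deposit the HKD at 7.99%, and buy ZAR forward at 0.50520 to cover the loan.
Profit = 4,846,283.43 − 4,729,369.18 = HKD 116,914.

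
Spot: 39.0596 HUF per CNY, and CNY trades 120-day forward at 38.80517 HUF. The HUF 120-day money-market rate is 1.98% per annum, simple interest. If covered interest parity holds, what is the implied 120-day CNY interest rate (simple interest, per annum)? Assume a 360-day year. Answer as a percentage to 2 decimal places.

T = 120/360 years.
F/S = 38.80517/39.0596 = 0.9934861 = (growth of HUF) / (growth of CNY).
The HUF side grows by 1 + 0.0198×120/360 = 1.006600.
Hence g_CNY = 1.0131999.
(1.0131999 − 1)/T = 0.039600, i.e. 3.96%.

3.96%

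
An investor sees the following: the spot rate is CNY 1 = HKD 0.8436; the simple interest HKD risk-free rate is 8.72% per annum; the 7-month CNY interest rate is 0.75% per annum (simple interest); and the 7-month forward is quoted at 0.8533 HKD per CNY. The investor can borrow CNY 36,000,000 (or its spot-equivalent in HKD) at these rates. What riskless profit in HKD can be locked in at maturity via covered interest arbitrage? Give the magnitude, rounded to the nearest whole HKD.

T = 7/12 years.
Keep in CNY, deliver into the forward: 36,000,000·1.004375·0.8533 = HKD 30,853,194.75.
Swap to HKD now, deposit: 36,000,000·0.8436·1.0508666667 = HKD 31,914,400.32.
The quoted forward undervalues CNY, so borrow CNY, convert to HKD at spot, deposit the HKD at 8.72%, and buy CNY forward at 0.8533 to cover the loan.
The gap between the two covered legs is HKD 1,061,206.

HKD 1,061,206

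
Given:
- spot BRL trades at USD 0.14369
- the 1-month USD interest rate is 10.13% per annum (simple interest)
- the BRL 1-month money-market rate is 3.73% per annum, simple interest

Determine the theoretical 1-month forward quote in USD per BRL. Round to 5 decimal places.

T = 1/12 years.
USD growth factor: 1 + 0.1013×1/12 = 1.0084417.
BRL accumulates by 1 + 0.0373×1/12 = 1.0031083.
CIP: F = S · (grow USD)/(grow BRL) = 0.14369 × 1.0084417/1.0031083 = 0.1444540 USD per BRL.

0.14445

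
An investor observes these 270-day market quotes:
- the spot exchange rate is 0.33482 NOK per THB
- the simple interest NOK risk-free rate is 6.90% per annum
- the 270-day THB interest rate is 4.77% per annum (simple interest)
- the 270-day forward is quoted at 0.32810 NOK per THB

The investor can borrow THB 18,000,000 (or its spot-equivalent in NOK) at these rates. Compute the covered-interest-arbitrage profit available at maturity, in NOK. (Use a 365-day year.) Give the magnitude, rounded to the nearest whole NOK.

NOK 220,187

T = 270/365 years.
Route A — deposit THB, sell forward: 18,000,000 × 1.035284932 × 0.32810 = NOK 6,114,185.75.
Route B — convert at spot, deposit NOK: 18,000,000 × 0.33482 × 1.051041096 = NOK 6,334,372.44.
The quoted forward undervalues THB, so borrow THB, convert to NOK at spot, deposit the NOK at 6.90%, and buy THB forward at 0.32810 to cover the loan.
The gap between the two covered legs is NOK 220,187.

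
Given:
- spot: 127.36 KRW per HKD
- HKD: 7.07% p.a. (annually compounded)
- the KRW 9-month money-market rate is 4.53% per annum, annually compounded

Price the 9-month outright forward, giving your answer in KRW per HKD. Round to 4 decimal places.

T = 9/12 years.
Growth of 1 KRW over T: (1 + 0.0453)^(9/12) = 1.033786158.
HKD accumulates by (1 + 0.0707)^(9/12) = 1.052569671.
So F = 127.36 × 1.033786158 / 1.052569671 = 125.087212 (KRW/HKD).

125.0872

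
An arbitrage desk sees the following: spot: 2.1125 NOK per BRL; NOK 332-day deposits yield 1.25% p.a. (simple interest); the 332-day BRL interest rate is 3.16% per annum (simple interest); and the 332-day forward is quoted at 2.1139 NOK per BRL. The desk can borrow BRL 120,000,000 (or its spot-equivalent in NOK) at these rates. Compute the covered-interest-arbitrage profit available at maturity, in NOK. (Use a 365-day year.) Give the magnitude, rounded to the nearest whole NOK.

NOK 4,576,923

T = 332/365 years.
Keep in BRL, deliver into the forward: 120,000,000·1.0287430137·2.1139 = NOK 260,959,182.80.
Swap to NOK now, deposit: 120,000,000·2.1125·1.01136986301 = NOK 256,382,260.27.
The quoted forward overvalues BRL, so borrow NOK, buy BRL at spot, deposit the BRL at 3.16%, and sell the proceeds forward at 2.1139.
Arbitrage profit = |260,959,182.80 − 256,382,260.27| = NOK 4,576,923.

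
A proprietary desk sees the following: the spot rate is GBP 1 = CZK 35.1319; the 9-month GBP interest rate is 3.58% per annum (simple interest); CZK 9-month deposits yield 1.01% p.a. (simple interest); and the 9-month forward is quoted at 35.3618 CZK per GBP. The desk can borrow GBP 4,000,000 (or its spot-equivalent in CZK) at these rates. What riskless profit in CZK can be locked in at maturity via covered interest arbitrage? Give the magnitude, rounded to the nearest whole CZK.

CZK 3,652,961

T = 9/12 years.
Keep in GBP, deliver into the forward: 4,000,000·1.026850·35.3618 = CZK 145,245,057.32.
Swap to CZK now, deposit: 4,000,000·35.1319·1.007575 = CZK 141,592,096.57.
The quoted forward overvalues GBP, so borrow CZK, buy GBP at spot, deposit the GBP at 3.58%, and sell the proceeds forward at 35.3618.
Profit = 145,245,057.32 − 141,592,096.57 = CZK 3,652,961.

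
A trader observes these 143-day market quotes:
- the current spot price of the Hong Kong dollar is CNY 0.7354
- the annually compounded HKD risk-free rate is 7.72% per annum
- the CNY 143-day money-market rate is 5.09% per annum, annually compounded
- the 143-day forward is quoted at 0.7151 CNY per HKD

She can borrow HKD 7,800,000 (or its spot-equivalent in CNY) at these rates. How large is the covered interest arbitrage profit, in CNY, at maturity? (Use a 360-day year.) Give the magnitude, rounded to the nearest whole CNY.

CNY 105,362

T = 143/360 years.
Invest the HKD and cover forward: 7,800,000 × 1.029980081 × 0.7151 = CNY 5,745,002.30.
Convert at spot and invest in CNY: 7,800,000 × 0.7354 × 1.019916609 = CNY 5,850,364.06.
The quoted forward undervalues HKD, so borrow HKD, convert to CNY at spot, deposit the CNY at 5.09%, and buy HKD forward at 0.7151 to cover the loan.
Profit = 5,850,364.06 − 5,745,002.30 = CNY 105,362.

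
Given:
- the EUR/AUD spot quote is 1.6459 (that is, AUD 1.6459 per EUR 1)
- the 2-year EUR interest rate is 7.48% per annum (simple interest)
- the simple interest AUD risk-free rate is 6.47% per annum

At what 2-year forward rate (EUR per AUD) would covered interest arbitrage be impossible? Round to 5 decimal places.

0.61844

T = 2 years.
AUD growth factor: 1 + 0.0647×2 = 1.129400.
EUR accumulates by 1 + 0.0748×2 = 1.149600.
CIP: F = S · (grow AUD)/(grow EUR) = 1.6459 × 1.129400/1.149600 = 1.616979 AUD per EUR.
Invert for EUR per AUD: 1 / 1.616979 = 0.61844.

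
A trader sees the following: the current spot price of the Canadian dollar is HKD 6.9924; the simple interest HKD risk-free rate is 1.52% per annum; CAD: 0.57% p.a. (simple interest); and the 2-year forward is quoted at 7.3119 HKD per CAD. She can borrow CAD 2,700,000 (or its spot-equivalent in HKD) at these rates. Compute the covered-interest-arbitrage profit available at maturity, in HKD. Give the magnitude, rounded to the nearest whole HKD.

T = 2 years.
Route A — deposit CAD, sell forward: 2,700,000 × 1.011400 × 7.3119 = HKD 19,967,190.28.
Route B — convert at spot, deposit HKD: 2,700,000 × 6.9924 × 1.030400 = HKD 19,453,416.19.
The quoted forward overvalues CAD, so borrow HKD, buy CAD at spot, deposit the CAD at 0.57%, and sell the proceeds forward at 7.3119.
The gap between the two covered legs is HKD 513,774.

HKD 513,774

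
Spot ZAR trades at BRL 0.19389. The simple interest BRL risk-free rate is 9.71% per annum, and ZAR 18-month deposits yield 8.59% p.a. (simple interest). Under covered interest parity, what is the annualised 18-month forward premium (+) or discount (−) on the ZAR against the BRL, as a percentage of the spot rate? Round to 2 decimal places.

T = 18/12 years.
F = S · g_BRL/g_ZAR = 0.19389 × 1.145650/1.128850 = 0.19677555.
(F − S)/S ÷ T = (0.19677555 − 0.19389)/0.19389/(18/12) = 0.009922 → 0.99%.

+0.99%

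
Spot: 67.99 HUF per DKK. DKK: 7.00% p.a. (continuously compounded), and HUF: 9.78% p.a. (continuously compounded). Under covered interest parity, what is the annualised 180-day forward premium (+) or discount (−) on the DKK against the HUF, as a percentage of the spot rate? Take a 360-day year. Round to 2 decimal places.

T = 180/360 years.
No-arbitrage forward: 67.99 × 1.0501153 / 1.0356197 = 68.94166 HUF/DKK.
Annualised premium = (F − S)/S × (1/T) = (68.94166 − 67.99)/67.99 ÷ (180/360) = 2.80%.

+2.80%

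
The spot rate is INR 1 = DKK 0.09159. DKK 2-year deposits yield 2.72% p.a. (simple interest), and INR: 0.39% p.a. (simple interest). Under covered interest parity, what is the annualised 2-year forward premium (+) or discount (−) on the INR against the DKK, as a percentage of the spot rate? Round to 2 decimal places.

T = 2 years.
CIP forward (DKK per INR) = 0.09159 × 1.054400/1.007800 = 0.09582506.
Annualised premium = (F − S)/S × (1/T) = (0.09582506 − 0.09159)/0.09159 ÷ 2 = 2.31%.

+2.31%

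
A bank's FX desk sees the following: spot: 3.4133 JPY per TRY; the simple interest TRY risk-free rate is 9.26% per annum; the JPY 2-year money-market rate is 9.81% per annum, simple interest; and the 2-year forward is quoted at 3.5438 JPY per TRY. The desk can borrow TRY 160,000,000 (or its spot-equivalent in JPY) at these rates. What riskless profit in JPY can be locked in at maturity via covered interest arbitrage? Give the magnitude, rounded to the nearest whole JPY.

T = 2 years.
Invest the TRY and cover forward: 160,000,000 × 1.185200 × 3.5438 = JPY 672,017,881.60.
Convert at spot and invest in JPY: 160,000,000 × 3.4133 × 1.196200 = JPY 653,278,313.60.
The quoted forward overvalues TRY, so borrow JPY, buy TRY at spot, deposit the TRY at 9.26%, and sell the proceeds forward at 3.5438.
The gap between the two covered legs is JPY 18,739,568.

JPY 18,739,568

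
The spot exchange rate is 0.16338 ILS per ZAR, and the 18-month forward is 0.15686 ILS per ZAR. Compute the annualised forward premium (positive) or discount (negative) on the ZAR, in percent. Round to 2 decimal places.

T = 18/12 years.
ZAR trades forward at -3.99070% vs spot over the period.
Annualise by dividing by T: -0.0399070 / (18/12) = -0.026605 → -2.66%.

-2.66%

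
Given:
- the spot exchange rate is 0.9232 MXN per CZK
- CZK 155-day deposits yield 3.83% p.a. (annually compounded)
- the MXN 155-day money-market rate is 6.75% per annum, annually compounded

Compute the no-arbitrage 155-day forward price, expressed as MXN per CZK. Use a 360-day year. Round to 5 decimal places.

T = 155/360 years.
Growth of 1 MXN over T: (1 + 0.0675)^(155/360) = 1.0285229.
Growth of 1 CZK over T: (1 + 0.0383)^(155/360) = 1.016314.
CIP: F = S · (grow MXN)/(grow CZK) = 0.9232 × 1.0285229/1.016314 = 0.9342903 MXN per CZK.

0.93429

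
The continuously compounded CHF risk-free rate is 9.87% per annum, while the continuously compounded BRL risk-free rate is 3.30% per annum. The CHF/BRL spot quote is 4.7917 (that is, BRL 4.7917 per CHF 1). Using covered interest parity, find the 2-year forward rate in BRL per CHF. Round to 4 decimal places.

T = 2 years.
BRL accumulates by e^(0.0330×2) = 1.0682267.
CHF accumulates by e^(0.0987×2) = 1.2182312.
Forward (BRL per CHF) = 4.7917 × 1.0682267 / 1.2182312 = 4.201683.

4.2017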